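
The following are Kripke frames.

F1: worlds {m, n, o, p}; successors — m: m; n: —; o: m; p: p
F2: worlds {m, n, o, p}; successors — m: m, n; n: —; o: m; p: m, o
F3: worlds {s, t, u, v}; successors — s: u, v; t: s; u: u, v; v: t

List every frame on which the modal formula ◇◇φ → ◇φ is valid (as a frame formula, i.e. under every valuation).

The schema corresponds to transitivity: ∀x ∀y ∀z (Rxy ∧ Ryz → Rxz).
F1: holds.
F2: fails — Rom and Rmn but not Ron.
F3: fails — Ruv and Rvt but not Rut.

F1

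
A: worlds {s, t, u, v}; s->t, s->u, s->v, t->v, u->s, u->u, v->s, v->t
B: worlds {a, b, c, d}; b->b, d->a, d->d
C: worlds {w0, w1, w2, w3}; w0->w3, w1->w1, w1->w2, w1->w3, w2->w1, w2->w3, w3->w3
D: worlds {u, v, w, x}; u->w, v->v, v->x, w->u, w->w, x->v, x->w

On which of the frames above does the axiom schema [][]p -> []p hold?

This is the axiom for density; its first-order frame correspondent is forall x forall y (Rxy -> exists z (Rxz & Rzy)).
A: fails — Rtv but no z with Rtz and Rzv.
B: ✓.
C: ✓.
D: ✓.

B, C, D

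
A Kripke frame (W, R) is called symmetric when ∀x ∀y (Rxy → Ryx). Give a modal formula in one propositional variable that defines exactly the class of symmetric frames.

The condition is symmetry. The B schema q → □◇q defines it.
Suppose q→□◇q is valid. Take Rxy and set V(q)={x}. Then q at x, so □◇q at x, so ◇q at y, so some z with Ryz has q; z=x, i.e. Ryx.

q → □◇q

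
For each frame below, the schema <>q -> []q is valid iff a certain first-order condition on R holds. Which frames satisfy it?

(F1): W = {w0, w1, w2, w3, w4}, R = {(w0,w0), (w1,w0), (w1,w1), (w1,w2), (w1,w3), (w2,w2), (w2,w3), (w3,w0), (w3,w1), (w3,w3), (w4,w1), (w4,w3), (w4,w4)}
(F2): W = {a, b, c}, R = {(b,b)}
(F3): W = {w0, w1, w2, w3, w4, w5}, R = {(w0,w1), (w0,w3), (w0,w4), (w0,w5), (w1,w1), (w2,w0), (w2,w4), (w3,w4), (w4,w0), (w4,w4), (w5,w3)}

Frame correspondent (Sahlqvist): forall x forall y forall z (Rxy & Rxz -> y = z) — i.e. partial functionality.
(F1): fails — w1 sees both w0 and w1.
(F2): holds.
(F3): fails — w0 sees both w1 and w3.
Valid on: (F2).

(F2)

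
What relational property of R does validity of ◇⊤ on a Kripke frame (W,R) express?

◇⊤ holds at w iff w has a successor, so frame-validity of ◇⊤ is exactly seriality. Equivalently via □q → ◇q:
Suppose □q→◇q is valid. At any x set V(q)=W. Then □q at x, so ◇q at x, so x has a successor.

Seriality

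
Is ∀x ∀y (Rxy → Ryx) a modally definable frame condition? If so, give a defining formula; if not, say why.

The condition is symmetry. A defining modal formula is q → □◇q.
Suppose q→□◇q is valid. Take Rxy and set V(q)={x}. Then q at x, so □◇q at x, so ◇q at y, so some z with Ryz has q; z=x, i.e. Ryx.

Definable; q → □◇q defines it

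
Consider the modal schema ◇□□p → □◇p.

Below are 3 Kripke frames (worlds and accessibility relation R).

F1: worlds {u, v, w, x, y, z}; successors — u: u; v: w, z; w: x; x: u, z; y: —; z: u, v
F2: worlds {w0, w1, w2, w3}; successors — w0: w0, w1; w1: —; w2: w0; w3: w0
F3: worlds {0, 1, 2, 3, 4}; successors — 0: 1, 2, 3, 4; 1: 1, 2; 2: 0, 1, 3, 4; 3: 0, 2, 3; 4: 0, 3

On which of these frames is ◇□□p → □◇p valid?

This is the axiom for a generalized confluence (Geach) condition; its first-order frame correspondent is ∀x ∀y ∀z ((xRy ∧ xRz) → ∃w (yR²w ∧ zRw)).
F1: fails — vRw, vRw but no t with wR²t and wRt.
F2: fails — w0Rw0, w0Rw1 but no w with w0R²w and w1Rw.
F3: holds.

F3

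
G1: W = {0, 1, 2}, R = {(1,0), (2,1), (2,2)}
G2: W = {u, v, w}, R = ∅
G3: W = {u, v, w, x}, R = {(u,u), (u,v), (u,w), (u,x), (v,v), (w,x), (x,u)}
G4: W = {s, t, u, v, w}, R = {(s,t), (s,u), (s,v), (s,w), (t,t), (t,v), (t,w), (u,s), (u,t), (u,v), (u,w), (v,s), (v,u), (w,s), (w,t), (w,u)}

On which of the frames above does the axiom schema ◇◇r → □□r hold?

The schema corresponds to a generalized confluence (Geach) condition: ∀x ∀y ∀z ((xR²y ∧ xR²z) → ∃w (y = w ∧ z = w)).
G1: fails — 2R²0, 2R²1 but 0 ≠ 1.
G2: satisfies the condition.
G3: fails — uR²u, uR²v but u ≠ v.
G4: fails — sR²s, sR²t but s ≠ t.
Valid on: G2.

G2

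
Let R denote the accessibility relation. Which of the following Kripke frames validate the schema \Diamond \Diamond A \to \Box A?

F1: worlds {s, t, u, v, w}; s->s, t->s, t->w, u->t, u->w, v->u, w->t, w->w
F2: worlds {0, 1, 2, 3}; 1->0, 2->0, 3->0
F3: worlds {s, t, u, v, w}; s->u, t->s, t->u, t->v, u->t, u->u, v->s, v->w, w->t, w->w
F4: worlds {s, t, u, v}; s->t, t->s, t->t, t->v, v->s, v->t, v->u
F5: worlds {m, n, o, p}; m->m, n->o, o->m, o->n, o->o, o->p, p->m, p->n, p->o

Frame correspondent (Sahlqvist): \forall x \forall y \forall z ((x R^2 y \wedge xRz) \to \exists w (y = w \wedge z = w)) — i.e. a generalized confluence (Geach) condition.
F1: fails — tR²s, tRw but s ≠ w.
F2: holds.
F3: fails — sR²t, sRu but t ≠ u.
F4: fails — sR²s, sRt but s ≠ t.
F5: fails — nR²m, nRo but m ≠ o.
Valid on: F2.

F2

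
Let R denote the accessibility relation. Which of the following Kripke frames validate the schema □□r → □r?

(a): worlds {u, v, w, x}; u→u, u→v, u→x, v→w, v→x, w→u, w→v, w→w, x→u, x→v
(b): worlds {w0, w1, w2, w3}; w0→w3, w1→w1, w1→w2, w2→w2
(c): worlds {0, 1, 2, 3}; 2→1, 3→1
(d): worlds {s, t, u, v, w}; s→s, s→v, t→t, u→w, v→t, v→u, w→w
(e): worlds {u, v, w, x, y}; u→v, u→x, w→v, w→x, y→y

The schema corresponds to density: ∀x ∀y (Rxy → ∃z (Rxz ∧ Rzy)).
(a): fails — Rvx but no z with Rvz and Rzx.
(b): fails — Rw0w3 but no z with Rw0z and Rzw3.
(c): fails — R21 but no z with R2z and Rz1.
(d): fails — Rvu but no z with Rvz and Rzu.
(e): fails — Ruv but no z with Ruz and Rzv.

none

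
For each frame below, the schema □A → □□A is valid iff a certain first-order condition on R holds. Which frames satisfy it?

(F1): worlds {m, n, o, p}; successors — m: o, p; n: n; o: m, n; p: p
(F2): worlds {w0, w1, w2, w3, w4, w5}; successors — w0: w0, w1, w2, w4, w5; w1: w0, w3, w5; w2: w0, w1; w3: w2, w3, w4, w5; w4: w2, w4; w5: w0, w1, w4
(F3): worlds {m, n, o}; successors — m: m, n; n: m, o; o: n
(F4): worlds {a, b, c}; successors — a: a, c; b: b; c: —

(F4)

The schema corresponds to transitivity: ∀x ∀y ∀z (Rxy ∧ Ryz → Rxz).
(F1): fails — Rom and Rmo but not Roo.
(F2): fails — Rw1w3 and Rw3w4 but not Rw1w4.
(F3): fails — Ron and Rno but not Roo.
(F4): satisfies the condition.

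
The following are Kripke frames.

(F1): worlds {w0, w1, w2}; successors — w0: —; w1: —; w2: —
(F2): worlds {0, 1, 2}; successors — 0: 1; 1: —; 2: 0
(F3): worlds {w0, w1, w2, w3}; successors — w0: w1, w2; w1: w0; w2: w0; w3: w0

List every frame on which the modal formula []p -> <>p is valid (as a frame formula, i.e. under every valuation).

Frame correspondent (Sahlqvist): forall x exists y Rxy — i.e. seriality.
(F1): fails — world w0 has no successor.
(F2): fails — world 1 has no successor.
(F3): ✓.
Valid on: (F3).

(F3)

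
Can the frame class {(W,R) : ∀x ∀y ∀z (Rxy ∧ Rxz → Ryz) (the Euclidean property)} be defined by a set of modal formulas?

Yes: it is the Euclidean property, defined by the 5 schema ◇r → □◇r.
Suppose ◇r→□◇r is valid. Take Rxy, Rxz and set V(r)={y}. Then ◇r at x, so □◇r at x, so ◇r at z, so some w with Rzw has r; w=y, i.e. Rzy. By symmetry of the argument, Ryz.

Yes, by ◇r → □◇r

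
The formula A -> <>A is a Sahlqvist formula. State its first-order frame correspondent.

reflexivity

This schema is equivalent to the T axiom □A → A.
Its frame correspondent is reflexivity — forall x Rxx.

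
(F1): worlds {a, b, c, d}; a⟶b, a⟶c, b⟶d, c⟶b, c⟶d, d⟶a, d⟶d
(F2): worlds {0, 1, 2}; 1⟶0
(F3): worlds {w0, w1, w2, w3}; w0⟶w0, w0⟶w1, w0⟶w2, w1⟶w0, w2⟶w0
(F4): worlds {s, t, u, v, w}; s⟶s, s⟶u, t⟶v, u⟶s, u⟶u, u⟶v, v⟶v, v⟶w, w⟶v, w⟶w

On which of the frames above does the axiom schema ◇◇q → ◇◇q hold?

The schema corresponds to a generalized confluence (Geach) condition: ∀x ∀y (xR²y → ∃w (y = w ∧ xR²w)).
(F1): ✓.
(F2): ✓.
(F3): ✓.
(F4): ✓.
Valid on: (F1), (F2), (F3), (F4).

(F1), (F2), (F3), (F4)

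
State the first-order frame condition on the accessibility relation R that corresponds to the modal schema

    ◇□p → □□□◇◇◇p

∀x ∀y ∀z ((xRy ∧ xR³z) → ∃w (yRw ∧ zR³w))

This is a Sahlqvist (Geach-type) schema ◇^1□^1p → □^3◇^3p.
First-order correspondent: ∀x ∀y ∀z ((xRy ∧ xR³z) → ∃w (yRw ∧ zR³w)).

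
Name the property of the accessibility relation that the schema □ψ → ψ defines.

This is the T axiom.
It corresponds to reflexivity: ∀x Rxx.

Reflexivity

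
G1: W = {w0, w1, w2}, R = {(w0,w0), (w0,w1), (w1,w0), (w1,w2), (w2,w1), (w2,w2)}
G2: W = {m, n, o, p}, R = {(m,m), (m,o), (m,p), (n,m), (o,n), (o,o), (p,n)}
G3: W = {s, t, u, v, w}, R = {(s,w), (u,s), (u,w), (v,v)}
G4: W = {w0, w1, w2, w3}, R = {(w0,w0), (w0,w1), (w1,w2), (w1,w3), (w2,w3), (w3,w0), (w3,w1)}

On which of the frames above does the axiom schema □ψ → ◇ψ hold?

G1, G2, G4

Frame correspondent (Sahlqvist): ∀x ∃y Rxy — i.e. seriality.
G1: holds.
G2: holds.
G3: fails — world t has no successor.
G4: holds.
Valid on: G1, G2, G4.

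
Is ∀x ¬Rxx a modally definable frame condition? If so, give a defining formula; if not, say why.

If a class were modally definable it would be closed under surjective bounded morphisms (Goldblatt–Thomason).
The 4-cycle (worlds w0,w1,w2,w3 with w0→w1→w2→w3→w0) is irreflexive, and the map sending every world to a single reflexive point • is a surjective bounded morphism (forth: every edge maps to (•,•); back: every world has a successor). So any modal formula valid on the 4-cycle is also valid on the reflexive point, which is not irreflexive.
So no modal formula (or set of formulas) defines exactly the irreflexive frames.

Not definable by any modal formula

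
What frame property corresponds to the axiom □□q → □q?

This schema is the C4 axiom.
Its frame correspondent is density — ∀x ∀y (Rxy → ∃z (Rxz ∧ Rzy)).

density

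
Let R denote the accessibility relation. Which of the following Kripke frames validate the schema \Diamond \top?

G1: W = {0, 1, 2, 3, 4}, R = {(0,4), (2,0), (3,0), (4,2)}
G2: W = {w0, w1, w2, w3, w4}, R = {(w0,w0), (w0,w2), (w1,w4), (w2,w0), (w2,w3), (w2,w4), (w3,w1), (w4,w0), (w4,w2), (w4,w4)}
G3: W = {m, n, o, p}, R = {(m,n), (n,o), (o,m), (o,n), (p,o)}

The schema corresponds to seriality: \forall x \exists y Rxy.
G1: fails — world 1 has no successor.
G2: holds.
G3: holds.
Valid on: G2, G3.

G2, G3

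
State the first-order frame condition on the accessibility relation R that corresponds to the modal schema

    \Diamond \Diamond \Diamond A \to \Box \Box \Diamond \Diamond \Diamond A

\forall x \forall y \forall z ((x R^3 y \wedge x R^2 z) \to \exists w (y = w \wedge z R^3 w))

This is a Sahlqvist (Geach-type) schema ◇^3□^0A → □^2◇^3A.
Minimal-valuation argument: fix x; take any y with xR^3y and any z with xR^2z. Set V(A) to the set of worlds R-reachable from y in exactly 0 steps. Then □^0A holds at y, so the antecedent holds at x; validity forces ◇^3A at z, giving a w with zR^3w and yR^0w.
First-order correspondent: \forall x \forall y \forall z ((x R^3 y \wedge x R^2 z) \to \exists w (y = w \wedge z R^3 w)).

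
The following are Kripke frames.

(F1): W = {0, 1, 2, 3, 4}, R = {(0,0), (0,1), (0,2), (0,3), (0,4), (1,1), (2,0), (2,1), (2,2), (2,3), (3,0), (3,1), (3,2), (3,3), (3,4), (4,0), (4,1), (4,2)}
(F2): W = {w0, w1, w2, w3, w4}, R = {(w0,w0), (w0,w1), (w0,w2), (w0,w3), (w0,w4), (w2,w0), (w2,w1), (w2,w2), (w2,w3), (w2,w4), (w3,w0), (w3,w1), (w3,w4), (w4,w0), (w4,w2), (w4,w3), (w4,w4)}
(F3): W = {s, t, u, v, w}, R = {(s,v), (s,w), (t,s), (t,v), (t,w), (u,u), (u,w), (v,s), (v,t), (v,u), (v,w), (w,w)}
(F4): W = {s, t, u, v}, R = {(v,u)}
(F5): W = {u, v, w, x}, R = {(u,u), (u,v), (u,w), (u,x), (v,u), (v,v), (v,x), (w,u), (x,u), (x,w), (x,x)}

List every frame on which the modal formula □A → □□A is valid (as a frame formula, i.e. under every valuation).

(F4)

Frame correspondent (Sahlqvist): ∀x ∀y ∀z (Rxy ∧ Ryz → Rxz) — i.e. transitivity.
(F1): fails — R20 and R04 but not R24.
(F2): fails — Rw3w0 and Rw0w2 but not Rw3w2.
(F3): fails — Rtv and Rvt but not Rtt.
(F4): ✓.
(F5): fails — Rwu and Ruv but not Rwv.
Valid on: (F4).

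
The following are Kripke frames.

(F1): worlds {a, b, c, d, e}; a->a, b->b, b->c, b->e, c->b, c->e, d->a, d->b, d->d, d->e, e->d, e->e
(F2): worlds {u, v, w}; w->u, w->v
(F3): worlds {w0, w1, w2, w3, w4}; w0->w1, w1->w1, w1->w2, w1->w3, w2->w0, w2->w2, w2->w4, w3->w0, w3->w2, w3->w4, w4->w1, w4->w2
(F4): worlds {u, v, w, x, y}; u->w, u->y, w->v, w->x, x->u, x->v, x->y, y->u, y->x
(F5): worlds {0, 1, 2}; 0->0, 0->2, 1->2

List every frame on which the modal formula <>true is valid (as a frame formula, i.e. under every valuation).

(F1), (F3)

Frame correspondent (Sahlqvist): forall x exists y Rxy — i.e. seriality.
(F1): holds.
(F2): fails — world u has no successor.
(F3): holds.
(F4): fails — world v has no successor.
(F5): fails — world 2 has no successor.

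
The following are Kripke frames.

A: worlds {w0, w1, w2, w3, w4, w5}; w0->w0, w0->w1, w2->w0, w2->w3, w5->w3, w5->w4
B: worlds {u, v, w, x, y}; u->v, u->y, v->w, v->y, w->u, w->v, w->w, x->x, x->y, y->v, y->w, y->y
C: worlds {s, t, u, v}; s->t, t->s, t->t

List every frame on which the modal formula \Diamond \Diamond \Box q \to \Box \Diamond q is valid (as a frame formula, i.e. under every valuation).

C

Frame correspondent (Sahlqvist): \forall x \forall y \forall z ((x R^2 y \wedge xRz) \to \exists w (yRw \wedge zRw)) — i.e. a generalized confluence (Geach) condition.
A: fails — w0R²w0, w0Rw1 but no w with w0Rw and w1Rw.
B: fails — xR²w, xRx but no t with wRt and xRt.
C: satisfies the condition.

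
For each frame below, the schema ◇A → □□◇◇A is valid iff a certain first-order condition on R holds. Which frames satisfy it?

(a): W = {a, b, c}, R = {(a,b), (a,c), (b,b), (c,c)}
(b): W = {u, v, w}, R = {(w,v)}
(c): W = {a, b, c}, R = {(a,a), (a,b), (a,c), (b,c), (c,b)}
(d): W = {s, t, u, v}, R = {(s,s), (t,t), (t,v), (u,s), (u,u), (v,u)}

(b)

The schema corresponds to a generalized confluence (Geach) condition: ∀x ∀y ∀z ((xRy ∧ xR²z) → ∃w (y = w ∧ zR²w)).
(a): fails — aRb, aR²c but no w with b=w and cR²w.
(b): ✓.
(c): fails — aRa, aR²b but no w with a=w and bR²w.
(d): fails — tRt, tR²u but no w with t=w and uR²w.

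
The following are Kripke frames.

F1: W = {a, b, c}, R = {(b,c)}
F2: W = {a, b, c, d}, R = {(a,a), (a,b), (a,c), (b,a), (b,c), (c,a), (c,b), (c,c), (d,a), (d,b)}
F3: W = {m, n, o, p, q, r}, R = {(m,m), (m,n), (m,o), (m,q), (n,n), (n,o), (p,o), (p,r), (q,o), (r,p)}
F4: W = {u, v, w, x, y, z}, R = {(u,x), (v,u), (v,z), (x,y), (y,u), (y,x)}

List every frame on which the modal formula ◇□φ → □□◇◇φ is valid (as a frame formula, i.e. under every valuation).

F1, F2

The schema corresponds to a generalized confluence (Geach) condition: ∀x ∀y ∀z ((xRy ∧ xR²z) → ∃w (yRw ∧ zR²w)).
F1: condition met.
F2: condition met.
F3: fails — mRm, mR²o but no w with mRw and oR²w.
F4: fails — vRz, vR²x but no t with zRt and xR²t.
Valid on: F1, F2.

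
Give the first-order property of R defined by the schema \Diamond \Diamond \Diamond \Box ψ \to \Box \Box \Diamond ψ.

This is a Sahlqvist (Geach-type) schema ◇^3□^1ψ → □^2◇^1ψ.
Minimal-valuation argument: fix x; take any y with xR^3y and any z with xR^2z. Set V(ψ) to the set of worlds R-reachable from y in exactly 1 step. Then □^1ψ holds at y, so the antecedent holds at x; validity forces ◇^1ψ at z, giving a w with zR^1w and yR^1w.
First-order correspondent: \forall x \forall y \forall z ((x R^3 y \wedge x R^2 z) \to \exists w (yRw \wedge zRw)).

\forall x \forall y \forall z ((x R^3 y \wedge x R^2 z) \to \exists w (yRw \wedge zRw))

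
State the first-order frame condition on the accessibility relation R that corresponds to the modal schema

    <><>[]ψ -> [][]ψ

forall x forall y forall z ((x R^2 y & x R^2 z) -> exists w (yRw & z = w))

This is a Sahlqvist (Geach-type) schema ◇^2□^1ψ → □^2◇^0ψ.
Minimal-valuation argument: fix x; take any y with xR^2y and any z with xR^2z. Set V(ψ) to the set of worlds R-reachable from y in exactly 1 step. Then □^1ψ holds at y, so the antecedent holds at x; validity forces ◇^0ψ at z, giving a w with zR^0w and yR^1w.
First-order correspondent: forall x forall y forall z ((x R^2 y & x R^2 z) -> exists w (yRw & z = w)).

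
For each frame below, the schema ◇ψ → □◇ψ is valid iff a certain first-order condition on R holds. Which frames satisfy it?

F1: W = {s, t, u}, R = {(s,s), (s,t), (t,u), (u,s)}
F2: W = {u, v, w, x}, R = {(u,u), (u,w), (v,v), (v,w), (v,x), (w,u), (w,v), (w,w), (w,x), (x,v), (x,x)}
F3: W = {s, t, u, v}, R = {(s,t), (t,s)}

none

Frame correspondent (Sahlqvist): ∀x ∀y ∀z (Rxy ∧ Rxz → Ryz) — i.e. the Euclidean property.
F1: fails — Rst and Rss but not Rts.
F2: fails — Rvx and Rvw but not Rxw.
F3: fails — Rst and Rst but not Rtt.
Valid on no frame.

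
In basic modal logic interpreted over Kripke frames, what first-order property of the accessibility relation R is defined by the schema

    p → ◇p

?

Equivalently (dual form): □p → p.
Suppose □p→p is valid. At any x set V(p)={w : Rxw}. Then □p holds at x, so p holds at x, i.e. Rxx.

reflexivity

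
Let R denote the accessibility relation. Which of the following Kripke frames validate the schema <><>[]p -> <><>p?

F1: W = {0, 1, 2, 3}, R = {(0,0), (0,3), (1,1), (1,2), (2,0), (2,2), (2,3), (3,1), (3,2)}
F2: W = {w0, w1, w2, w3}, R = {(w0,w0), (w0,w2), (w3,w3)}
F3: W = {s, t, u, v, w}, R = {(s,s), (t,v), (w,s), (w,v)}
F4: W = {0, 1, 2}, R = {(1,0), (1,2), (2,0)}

The schema corresponds to a generalized confluence (Geach) condition: forall x forall y (x R^2 y -> exists w (yRw & x R^2 w)).
F1: condition met.
F2: fails — w0R²w2 but no w with w2Rw and w0R²w.
F3: condition met.
F4: fails — 1R²0 but no w with 0Rw and 1R²w.

F1, F3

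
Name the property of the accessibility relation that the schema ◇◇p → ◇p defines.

transitivity

Equivalently (dual form): □p → □□p.
Suppose □p→□□p is valid. Take Rxy, Ryz and set V(p)={w : Rxw}. Then □p at x, so □□p at x, so □p at y, so p at z, i.e. Rxz.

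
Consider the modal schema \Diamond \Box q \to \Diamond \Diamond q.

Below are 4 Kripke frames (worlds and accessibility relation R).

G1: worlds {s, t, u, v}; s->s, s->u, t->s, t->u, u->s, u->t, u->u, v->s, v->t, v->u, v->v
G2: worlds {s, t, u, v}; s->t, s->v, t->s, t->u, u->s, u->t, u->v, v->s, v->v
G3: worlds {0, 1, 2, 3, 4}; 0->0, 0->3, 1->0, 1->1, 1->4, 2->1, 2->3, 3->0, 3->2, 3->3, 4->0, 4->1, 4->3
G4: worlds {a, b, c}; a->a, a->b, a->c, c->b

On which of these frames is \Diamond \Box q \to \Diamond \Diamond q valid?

The schema corresponds to a generalized confluence (Geach) condition: \forall x \forall y (xRy \to \exists w (yRw \wedge x R^2 w)).
G1: condition met.
G2: condition met.
G3: condition met.
G4: fails — aRb but no w with bRw and aR²w.
Valid on: G1, G2, G3.

G1, G2, G3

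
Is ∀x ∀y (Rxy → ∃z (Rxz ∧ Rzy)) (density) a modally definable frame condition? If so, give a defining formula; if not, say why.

Yes — defined by □□q → □q

The condition is density. A defining modal formula is □□q → □q.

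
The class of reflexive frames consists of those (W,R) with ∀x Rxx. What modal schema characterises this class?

This is reflexivity; the standard corresponding axiom is T: □p → p.
Suppose □p→p is valid. At any x set V(p)={w : Rxw}. Then □p holds at x, so p holds at x, i.e. Rxx.

□p → p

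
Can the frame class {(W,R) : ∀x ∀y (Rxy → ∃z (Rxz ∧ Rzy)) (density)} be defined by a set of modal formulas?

Definable; □□r → □r defines it

This is a Sahlqvist condition; the C4 axiom □□r → □r defines it.
Suppose □□r→□r is valid. Take Rxy and set V(r)={w : xR²w}. Then □□r at x, so □r at x, so r at y, i.e. ∃z(Rxz∧Rzy).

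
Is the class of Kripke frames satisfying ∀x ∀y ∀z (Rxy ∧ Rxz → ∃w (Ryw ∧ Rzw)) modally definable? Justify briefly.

Definable; ◇□q → □◇q defines it

This is a Sahlqvist condition; the .2 axiom ◇□q → □◇q defines it.
Suppose ◇□q→□◇q is valid. Take Rxy, Rxz and set V(q)={w : Ryw}. Then □q at y so ◇□q at x, so □◇q at x, so ◇q at z, giving w with Rzw and Ryw.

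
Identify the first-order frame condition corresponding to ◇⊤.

◇⊤ holds at w iff w has a successor, so frame-validity of ◇⊤ is exactly seriality. Equivalently via □A → ◇A:
Suppose □A→◇A is valid. At any x set V(A)=W. Then □A at x, so ◇A at x, so x has a successor.

Seriality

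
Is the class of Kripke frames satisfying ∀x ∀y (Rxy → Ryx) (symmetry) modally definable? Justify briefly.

Yes: it is symmetry, defined by the B schema r → □◇r.
Suppose r→□◇r is valid. Take Rxy and set V(r)={x}. Then r at x, so □◇r at x, so ◇r at y, so some z with Ryz has r; z=x, i.e. Ryx.

Yes — defined by r → □◇r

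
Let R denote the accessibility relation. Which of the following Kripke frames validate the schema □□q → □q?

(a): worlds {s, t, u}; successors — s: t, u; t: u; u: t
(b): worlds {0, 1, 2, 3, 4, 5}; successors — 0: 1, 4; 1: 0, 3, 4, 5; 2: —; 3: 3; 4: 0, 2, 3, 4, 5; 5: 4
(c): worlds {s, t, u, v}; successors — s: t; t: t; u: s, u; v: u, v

(c)

The schema corresponds to density: ∀x ∀y (Rxy → ∃z (Rxz ∧ Rzy)).
(a): fails — Rtu but no z with Rtz and Rzu.
(b): fails — R01 but no z with R0z and Rz1.
(c): ✓.
Valid on: (c).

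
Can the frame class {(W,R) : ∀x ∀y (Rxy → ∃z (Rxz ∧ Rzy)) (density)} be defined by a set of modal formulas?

Yes: it is density, defined by the C4 schema □□r → □r.

Definable; □□r → □r defines it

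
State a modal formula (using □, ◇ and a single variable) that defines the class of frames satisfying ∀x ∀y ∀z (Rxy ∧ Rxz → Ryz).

A defining formula is ◇p → □◇p (the 5 axiom).
Suppose ◇p→□◇p is valid. Take Rxy, Rxz and set V(p)={y}. Then ◇p at x, so □◇p at x, so ◇p at z, so some w with Rzw has p; w=y, i.e. Rzy. By symmetry of the argument, Ryz.

◇p → □◇p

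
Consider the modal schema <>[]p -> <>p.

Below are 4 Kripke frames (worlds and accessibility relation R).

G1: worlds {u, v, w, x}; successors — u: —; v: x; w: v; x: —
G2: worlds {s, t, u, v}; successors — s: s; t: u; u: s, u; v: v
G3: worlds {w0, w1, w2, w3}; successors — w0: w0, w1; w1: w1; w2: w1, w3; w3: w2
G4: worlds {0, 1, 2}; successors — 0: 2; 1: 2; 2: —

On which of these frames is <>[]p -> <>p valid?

G2

This is the axiom for a generalized confluence (Geach) condition; its first-order frame correspondent is forall x forall y (xRy -> exists w (yRw & xRw)).
G1: fails — vRx but no t with xRt and vRt.
G2: holds.
G3: fails — w2Rw3 but no w with w3Rw and w2Rw.
G4: fails — 0R2 but no w with 2Rw and 0Rw.
Valid on: G2.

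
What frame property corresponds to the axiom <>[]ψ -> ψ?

This is frame-equivalent to ψ → □◇ψ (substitute ¬ψ for ψ and contrapose).
Suppose ψ→□◇ψ is valid. Take Rxy and set V(ψ)={x}. Then ψ at x, so □◇ψ at x, so ◇ψ at y, so some z with Ryz has ψ; z=x, i.e. Ryx.

symmetry: forall x forall y (Rxy -> Ryx)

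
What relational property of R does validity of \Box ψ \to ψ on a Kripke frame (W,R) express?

This is the T axiom.
It corresponds to reflexivity: \forall x Rxx.

Reflexivity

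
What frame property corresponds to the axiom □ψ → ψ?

reflexivity: ∀x Rxx

Suppose □ψ→ψ is valid. At any x set V(ψ)={w : Rxw}. Then □ψ holds at x, so ψ holds at x, i.e. Rxx.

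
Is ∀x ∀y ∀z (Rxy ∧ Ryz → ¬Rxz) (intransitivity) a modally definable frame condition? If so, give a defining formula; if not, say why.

No — not modally definable

If a class were modally definable it would be closed under surjective bounded morphisms (Goldblatt–Thomason).
The 7-cycle (worlds 0,1,2,3,4,5,6 with 0→1→2→3→4→5→6→0) is intransitive. Mapping every world to a single reflexive point • is a surjective bounded morphism; the reflexive point is not intransitive (R••∧R•• but R••).
So the class is not modally definable.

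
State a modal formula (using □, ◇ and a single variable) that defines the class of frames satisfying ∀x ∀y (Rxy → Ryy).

□(□s → s)

The condition is shift-reflexivity. The T□ schema □(□s → s) defines it.
Suppose □(□s→s) is valid. Take Rxy and set V(s)={w : Ryw}. Then at y, □s holds; since □(□s→s) at x, □s→s at y, so s at y, i.e. Ryy.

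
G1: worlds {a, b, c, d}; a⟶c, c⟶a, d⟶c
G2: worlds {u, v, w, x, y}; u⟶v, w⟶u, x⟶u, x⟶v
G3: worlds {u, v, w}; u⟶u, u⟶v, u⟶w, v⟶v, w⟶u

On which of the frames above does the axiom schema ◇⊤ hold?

Frame correspondent (Sahlqvist): ∀x ∃y Rxy — i.e. seriality.
G1: fails — world b has no successor.
G2: fails — world v has no successor.
G3: satisfies the condition.
Valid on: G3.

G3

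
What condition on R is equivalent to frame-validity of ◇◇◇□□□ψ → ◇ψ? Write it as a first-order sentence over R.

This is a Sahlqvist (Geach-type) schema ◇^3□^3ψ → □^0◇^1ψ.
First-order correspondent: ∀x ∀y (xR³y → ∃w (yR³w ∧ xRw)).

∀x ∀y (xR³y → ∃w (yR³w ∧ xRw))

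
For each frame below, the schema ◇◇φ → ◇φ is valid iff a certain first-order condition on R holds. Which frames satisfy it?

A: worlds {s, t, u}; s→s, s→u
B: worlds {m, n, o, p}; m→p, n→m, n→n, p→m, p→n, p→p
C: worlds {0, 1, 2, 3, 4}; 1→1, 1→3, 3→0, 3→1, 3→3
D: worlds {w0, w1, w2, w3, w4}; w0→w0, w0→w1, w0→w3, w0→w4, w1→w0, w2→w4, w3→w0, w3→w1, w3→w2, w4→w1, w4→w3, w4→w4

A

Frame correspondent (Sahlqvist): ∀x ∀y ∀z (Rxy ∧ Ryz → Rxz) — i.e. transitivity.
A: condition met.
B: fails — Rnm and Rmp but not Rnp.
C: fails — R13 and R30 but not R10.
D: fails — Rw1w0 and Rw0w4 but not Rw1w4.
Valid on: A.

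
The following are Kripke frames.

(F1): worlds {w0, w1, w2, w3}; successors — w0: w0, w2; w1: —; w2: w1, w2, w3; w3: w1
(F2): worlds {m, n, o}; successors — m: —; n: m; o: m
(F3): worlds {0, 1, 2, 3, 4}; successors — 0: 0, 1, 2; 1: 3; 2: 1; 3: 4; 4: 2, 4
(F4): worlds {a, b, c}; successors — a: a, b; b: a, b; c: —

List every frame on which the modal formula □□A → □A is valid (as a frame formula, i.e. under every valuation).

The schema corresponds to density: ∀x ∀y (Rxy → ∃z (Rxz ∧ Rzy)).
(F1): fails — Rw3w1 but no z with Rw3z and Rzw1.
(F2): fails — Rnm but no z with Rnz and Rzm.
(F3): fails — R21 but no z with R2z and Rz1.
(F4): holds.
Valid on: (F4).

(F4)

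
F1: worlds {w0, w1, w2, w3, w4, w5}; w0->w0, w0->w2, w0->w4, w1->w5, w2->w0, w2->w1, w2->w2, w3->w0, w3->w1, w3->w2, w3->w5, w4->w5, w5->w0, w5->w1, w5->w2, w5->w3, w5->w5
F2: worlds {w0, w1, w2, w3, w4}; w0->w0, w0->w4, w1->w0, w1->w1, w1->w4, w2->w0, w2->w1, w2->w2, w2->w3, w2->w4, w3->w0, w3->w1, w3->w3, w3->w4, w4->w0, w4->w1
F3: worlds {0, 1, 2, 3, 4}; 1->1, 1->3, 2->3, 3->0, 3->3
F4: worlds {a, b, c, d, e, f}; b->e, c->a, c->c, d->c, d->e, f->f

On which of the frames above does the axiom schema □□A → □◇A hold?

F1, F2

The schema corresponds to a generalized confluence (Geach) condition: ∀x ∀z (xRz → ∃w (xR²w ∧ zRw)).
F1: satisfies the condition.
F2: satisfies the condition.
F3: fails — 3R0 but no w with 3R²w and 0Rw.
F4: fails — bRe but no w with bR²w and eRw.
Valid on: F1, F2.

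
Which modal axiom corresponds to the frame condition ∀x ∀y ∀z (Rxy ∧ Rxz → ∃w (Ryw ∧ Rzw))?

◇□p → □◇p

A defining formula is ◇□p → □◇p (the .2 axiom).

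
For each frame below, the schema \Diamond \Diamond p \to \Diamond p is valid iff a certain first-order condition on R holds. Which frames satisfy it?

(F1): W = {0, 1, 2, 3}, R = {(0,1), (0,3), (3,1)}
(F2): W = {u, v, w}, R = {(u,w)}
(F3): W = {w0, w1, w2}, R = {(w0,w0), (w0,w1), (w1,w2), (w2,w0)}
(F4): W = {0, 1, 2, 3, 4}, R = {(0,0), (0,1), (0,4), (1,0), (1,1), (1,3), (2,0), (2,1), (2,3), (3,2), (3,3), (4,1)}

This is the axiom for a generalized confluence (Geach) condition; its first-order frame correspondent is \forall x \forall y (x R^2 y \to \exists w (y = w \wedge xRw)).
(F1): holds.
(F2): holds.
(F3): fails — w0R²w2 but no w with w2=w and w0Rw.
(F4): fails — 0R²3 but no w with 3=w and 0Rw.
Valid on: (F1), (F2).

(F1), (F2)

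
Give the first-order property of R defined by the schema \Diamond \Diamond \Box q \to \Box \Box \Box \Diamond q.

This is a Sahlqvist (Geach-type) schema ◇^2□^1q → □^3◇^1q.
Minimal-valuation argument: fix x; take any y with xR^2y and any z with xR^3z. Set V(q) to the set of worlds R-reachable from y in exactly 1 step. Then □^1q holds at y, so the antecedent holds at x; validity forces ◇^1q at z, giving a w with zR^1w and yR^1w.
First-order correspondent: \forall x \forall y \forall z ((x R^2 y \wedge x R^3 z) \to \exists w (yRw \wedge zRw)).

\forall x \forall y \forall z ((x R^2 y \wedge x R^3 z) \to \exists w (yRw \wedge zRw))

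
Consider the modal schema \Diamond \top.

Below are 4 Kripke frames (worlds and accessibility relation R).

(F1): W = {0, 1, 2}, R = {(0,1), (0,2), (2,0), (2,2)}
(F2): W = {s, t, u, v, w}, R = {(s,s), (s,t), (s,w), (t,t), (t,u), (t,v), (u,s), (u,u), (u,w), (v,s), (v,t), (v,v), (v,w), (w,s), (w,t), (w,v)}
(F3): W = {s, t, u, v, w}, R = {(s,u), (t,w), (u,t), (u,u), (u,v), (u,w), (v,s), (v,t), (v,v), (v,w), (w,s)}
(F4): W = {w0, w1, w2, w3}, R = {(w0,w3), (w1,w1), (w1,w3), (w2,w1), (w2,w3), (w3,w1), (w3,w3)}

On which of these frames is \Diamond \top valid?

(F2), (F3), (F4)

This is the axiom for seriality; its first-order frame correspondent is \forall x \exists y Rxy.
(F1): fails — world 1 has no successor.
(F2): satisfies the condition.
(F3): satisfies the condition.
(F4): satisfies the condition.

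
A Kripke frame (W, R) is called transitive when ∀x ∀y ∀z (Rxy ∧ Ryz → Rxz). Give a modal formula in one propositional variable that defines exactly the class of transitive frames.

The condition is transitivity. The 4 schema □s → □□s defines it.
Suppose □s→□□s is valid. Take Rxy, Ryz and set V(s)={w : Rxw}. Then □s at x, so □□s at x, so □s at y, so s at z, i.e. Rxz.

□s → □□s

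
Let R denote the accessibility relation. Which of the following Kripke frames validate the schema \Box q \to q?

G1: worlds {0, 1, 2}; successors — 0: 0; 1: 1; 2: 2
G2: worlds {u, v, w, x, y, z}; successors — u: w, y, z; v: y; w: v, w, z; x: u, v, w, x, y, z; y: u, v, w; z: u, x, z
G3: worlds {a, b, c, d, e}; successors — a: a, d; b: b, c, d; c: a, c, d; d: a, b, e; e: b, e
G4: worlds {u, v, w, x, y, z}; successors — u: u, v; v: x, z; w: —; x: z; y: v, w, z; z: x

This is the axiom for reflexivity; its first-order frame correspondent is \forall x Rxx.
G1: holds.
G2: fails — world u does not see itself.
G3: fails — world d does not see itself.
G4: fails — world v does not see itself.

G1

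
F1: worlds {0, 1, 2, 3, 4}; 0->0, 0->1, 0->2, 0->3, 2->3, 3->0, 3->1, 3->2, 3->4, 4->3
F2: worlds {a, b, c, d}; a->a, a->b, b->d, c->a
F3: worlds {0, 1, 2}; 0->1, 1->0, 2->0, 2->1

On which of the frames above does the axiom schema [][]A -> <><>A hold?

F3

This is the axiom for a generalized confluence (Geach) condition; its first-order frame correspondent is forall x exists w (x R^2 w & x R^2 w).
F1: fails — at 1 but no w with 1R²w and 1R²w.
F2: fails — at b but no w with bR²w and bR²w.
F3: condition met.
Valid on: F3.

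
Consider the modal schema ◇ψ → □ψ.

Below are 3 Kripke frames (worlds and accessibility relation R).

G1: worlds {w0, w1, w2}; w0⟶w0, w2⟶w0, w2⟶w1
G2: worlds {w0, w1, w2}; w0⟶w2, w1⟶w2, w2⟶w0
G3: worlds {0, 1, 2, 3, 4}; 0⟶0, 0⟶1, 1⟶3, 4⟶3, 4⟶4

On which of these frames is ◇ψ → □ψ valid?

Frame correspondent (Sahlqvist): ∀x ∀y ∀z (Rxy ∧ Rxz → y = z) — i.e. partial functionality.
G1: fails — w2 sees both w0 and w1.
G2: condition met.
G3: fails — 0 sees both 0 and 1.

G2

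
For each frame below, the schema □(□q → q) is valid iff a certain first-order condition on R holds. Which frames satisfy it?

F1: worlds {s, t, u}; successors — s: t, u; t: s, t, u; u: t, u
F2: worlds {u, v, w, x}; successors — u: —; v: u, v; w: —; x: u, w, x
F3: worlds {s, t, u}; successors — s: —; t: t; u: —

F3

The schema corresponds to shift-reflexivity: ∀x ∀y (Rxy → Ryy).
F1: fails — Rts but not Rss.
F2: fails — Rxw but not Rww.
F3: holds.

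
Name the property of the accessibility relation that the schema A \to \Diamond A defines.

Equivalently (dual form): □A → A.
Suppose □A→A is valid. At any x set V(A)={w : Rxw}. Then □A holds at x, so A holds at x, i.e. Rxx.

reflexivity: \forall x Rxx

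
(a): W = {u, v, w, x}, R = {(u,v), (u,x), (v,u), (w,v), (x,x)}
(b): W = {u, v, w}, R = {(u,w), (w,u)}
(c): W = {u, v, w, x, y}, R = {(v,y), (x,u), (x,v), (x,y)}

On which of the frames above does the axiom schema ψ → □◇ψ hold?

The schema corresponds to symmetry: ∀x ∀y (Rxy → Ryx).
(a): fails — Rux but not Rxu.
(b): ✓.
(c): fails — Rxy but not Ryx.
Valid on: (b).

(b)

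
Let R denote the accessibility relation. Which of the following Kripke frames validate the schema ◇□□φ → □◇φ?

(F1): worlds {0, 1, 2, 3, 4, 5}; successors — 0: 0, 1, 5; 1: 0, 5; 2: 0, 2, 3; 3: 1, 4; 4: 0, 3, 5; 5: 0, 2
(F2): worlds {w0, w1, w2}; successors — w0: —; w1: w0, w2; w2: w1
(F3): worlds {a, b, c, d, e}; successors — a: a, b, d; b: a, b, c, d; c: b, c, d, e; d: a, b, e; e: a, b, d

(F3)

Frame correspondent (Sahlqvist): ∀x ∀y ∀z ((xRy ∧ xRz) → ∃w (yR²w ∧ zRw)) — i.e. a generalized confluence (Geach) condition.
(F1): fails — 2R3, 2R3 but no w with 3R²w and 3Rw.
(F2): fails — w1Rw0, w1Rw0 but no w with w0R²w and w0Rw.
(F3): ✓.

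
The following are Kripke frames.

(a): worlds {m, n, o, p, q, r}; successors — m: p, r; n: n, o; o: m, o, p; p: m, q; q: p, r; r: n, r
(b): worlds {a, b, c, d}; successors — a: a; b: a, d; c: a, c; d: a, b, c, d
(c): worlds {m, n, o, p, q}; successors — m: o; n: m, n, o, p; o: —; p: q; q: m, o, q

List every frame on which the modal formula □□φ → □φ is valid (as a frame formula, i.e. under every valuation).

The schema corresponds to density: ∀x ∀y (Rxy → ∃z (Rxz ∧ Rzy)).
(a): fails — Rpm but no z with Rpz and Rzm.
(b): holds.
(c): fails — Rmo but no z with Rmz and Rzo.
Valid on: (b).

(b)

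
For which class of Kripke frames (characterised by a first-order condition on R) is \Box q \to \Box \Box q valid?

Transitivity

This schema is the 4 axiom.
Its frame correspondent is transitivity — \forall x \forall y \forall z (Rxy \wedge Ryz \to Rxz).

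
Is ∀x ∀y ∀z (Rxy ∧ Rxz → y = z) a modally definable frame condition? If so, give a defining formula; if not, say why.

This is a Sahlqvist condition; the CD axiom ◇p → □p defines it.
Suppose ◇p→□p is valid. Take Rxy, Rxz and set V(p)={y}. Then ◇p at x, so □p at x, so p at z, i.e. z=y.

Definable; ◇p → □p defines it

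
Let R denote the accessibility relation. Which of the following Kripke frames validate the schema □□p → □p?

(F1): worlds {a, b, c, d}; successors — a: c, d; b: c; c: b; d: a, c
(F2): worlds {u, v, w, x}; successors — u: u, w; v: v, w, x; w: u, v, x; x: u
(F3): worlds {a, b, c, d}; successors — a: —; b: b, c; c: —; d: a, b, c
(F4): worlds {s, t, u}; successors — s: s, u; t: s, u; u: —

(F2), (F4)

Frame correspondent (Sahlqvist): ∀x ∀y (Rxy → ∃z (Rxz ∧ Rzy)) — i.e. density.
(F1): fails — Rbc but no z with Rbz and Rzc.
(F2): holds.
(F3): fails — Rda but no z with Rdz and Rza.
(F4): holds.
Valid on: (F2), (F4).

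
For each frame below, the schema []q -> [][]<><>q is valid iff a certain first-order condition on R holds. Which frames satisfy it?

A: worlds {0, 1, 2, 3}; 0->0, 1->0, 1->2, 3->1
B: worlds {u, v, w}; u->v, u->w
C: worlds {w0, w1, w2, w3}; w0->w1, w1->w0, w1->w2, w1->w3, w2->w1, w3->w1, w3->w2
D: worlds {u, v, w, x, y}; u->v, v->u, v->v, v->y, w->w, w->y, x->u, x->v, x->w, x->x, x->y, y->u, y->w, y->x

This is the axiom for a generalized confluence (Geach) condition; its first-order frame correspondent is forall x forall z (x R^2 z -> exists w (xRw & z R^2 w)).
A: fails — 3R²0 but no w with 3Rw and 0R²w.
B: condition met.
C: fails — w0R²w0 but no w with w0Rw and w0R²w.
D: condition met.

B, D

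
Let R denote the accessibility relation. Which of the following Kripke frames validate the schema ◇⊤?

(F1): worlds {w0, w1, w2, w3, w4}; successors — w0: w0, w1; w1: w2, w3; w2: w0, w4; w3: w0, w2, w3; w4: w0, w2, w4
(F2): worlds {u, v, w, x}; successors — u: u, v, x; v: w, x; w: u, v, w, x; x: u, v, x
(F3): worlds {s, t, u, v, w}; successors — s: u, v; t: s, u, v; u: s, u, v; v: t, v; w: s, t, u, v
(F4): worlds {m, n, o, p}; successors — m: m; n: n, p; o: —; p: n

(F1), (F2), (F3)

This is the axiom for seriality; its first-order frame correspondent is ∀x ∃y Rxy.
(F1): ✓.
(F2): ✓.
(F3): ✓.
(F4): fails — world o has no successor.
Valid on: (F1), (F2), (F3).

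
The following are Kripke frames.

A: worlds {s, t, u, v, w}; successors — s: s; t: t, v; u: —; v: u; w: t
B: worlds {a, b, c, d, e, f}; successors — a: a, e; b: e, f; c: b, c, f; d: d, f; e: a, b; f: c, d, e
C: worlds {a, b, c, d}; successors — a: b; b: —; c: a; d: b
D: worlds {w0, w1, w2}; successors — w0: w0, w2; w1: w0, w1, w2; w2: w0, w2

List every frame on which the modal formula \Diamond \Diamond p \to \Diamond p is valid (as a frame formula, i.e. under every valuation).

D

Frame correspondent (Sahlqvist): \forall x \forall y \forall z (Rxy \wedge Ryz \to Rxz) — i.e. transitivity.
A: fails — Rwt and Rtv but not Rwv.
B: fails — Reb and Rbf but not Ref.
C: fails — Rca and Rab but not Rcb.
D: satisfies the condition.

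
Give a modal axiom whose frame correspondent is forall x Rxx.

□s → s

A defining formula is □s → s (the T axiom).
Suppose □s→s is valid. At any x set V(s)={w : Rxw}. Then □s holds at x, so s holds at x, i.e. Rxx.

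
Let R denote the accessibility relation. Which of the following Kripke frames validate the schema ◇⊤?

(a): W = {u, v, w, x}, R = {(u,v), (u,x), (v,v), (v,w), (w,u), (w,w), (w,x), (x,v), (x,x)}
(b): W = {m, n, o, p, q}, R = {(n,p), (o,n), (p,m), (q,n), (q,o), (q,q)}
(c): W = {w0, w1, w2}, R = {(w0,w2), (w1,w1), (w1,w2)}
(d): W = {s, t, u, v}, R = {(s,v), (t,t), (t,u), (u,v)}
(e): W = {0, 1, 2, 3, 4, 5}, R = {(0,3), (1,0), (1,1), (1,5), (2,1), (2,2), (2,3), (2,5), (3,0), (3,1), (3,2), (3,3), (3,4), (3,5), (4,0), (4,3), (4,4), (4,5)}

(a)

The schema corresponds to seriality: ∀x ∃y Rxy.
(a): ✓.
(b): fails — world m has no successor.
(c): fails — world w2 has no successor.
(d): fails — world v has no successor.
(e): fails — world 5 has no successor.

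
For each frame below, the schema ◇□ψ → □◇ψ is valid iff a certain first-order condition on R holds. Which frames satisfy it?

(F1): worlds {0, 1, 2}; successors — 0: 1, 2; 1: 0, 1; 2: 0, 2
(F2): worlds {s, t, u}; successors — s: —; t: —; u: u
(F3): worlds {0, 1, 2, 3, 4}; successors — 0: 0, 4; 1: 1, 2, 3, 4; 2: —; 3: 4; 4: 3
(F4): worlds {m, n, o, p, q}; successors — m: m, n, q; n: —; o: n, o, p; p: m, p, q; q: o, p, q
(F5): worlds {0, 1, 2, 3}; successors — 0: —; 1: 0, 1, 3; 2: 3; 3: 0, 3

(F1), (F2)

This is the axiom for convergence; its first-order frame correspondent is ∀x ∀y ∀z (Rxy ∧ Rxz → ∃w (Ryw ∧ Rzw)).
(F1): satisfies the condition.
(F2): satisfies the condition.
(F3): fails — R00 and R04 but 0 and 4 have no common successor.
(F4): fails — Rmm and Rmn but m and n have no common successor.
(F5): fails — R10 and R10 but 0 and 0 have no common successor.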